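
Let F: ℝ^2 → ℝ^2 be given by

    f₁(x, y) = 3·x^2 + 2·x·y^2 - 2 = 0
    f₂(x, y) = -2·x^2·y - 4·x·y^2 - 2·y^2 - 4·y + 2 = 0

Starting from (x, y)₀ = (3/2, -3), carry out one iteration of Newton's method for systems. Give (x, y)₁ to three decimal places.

(0.890, -2.152)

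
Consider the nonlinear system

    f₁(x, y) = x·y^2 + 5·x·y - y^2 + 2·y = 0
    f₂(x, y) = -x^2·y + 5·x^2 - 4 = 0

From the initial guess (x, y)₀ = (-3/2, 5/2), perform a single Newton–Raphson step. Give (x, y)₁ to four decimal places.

(-0.9619, 1.4286)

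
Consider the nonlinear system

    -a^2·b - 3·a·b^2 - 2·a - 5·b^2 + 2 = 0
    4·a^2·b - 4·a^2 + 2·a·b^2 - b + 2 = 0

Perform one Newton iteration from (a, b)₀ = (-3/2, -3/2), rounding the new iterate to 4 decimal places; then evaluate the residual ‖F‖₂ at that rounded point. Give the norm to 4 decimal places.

At (-3/2, -3/2): F = (7.2500, -25.7500).
Jacobian J = [[-2·a·b - 3·b^2 - 2, -a^2 - 6·a·b - 10·b], [8·a·b - 8·a + 2·b^2, 4·a^2 + 4·a·b - 1]].
At the point, J = [[-13.2500, -0.7500], [34.5000, 17.0000]] (det J = -199.3750).
Solving J·Δ = −F gives Δ = (0.5213, 0.4567).
Then the next iterate is (a, b)₁ = (-0.9787, -1.0433).
Re-evaluating at (-0.9787, -1.0433): F = (2.710225, -6.916011), so ‖F‖₂ = 7.4281.

7.4281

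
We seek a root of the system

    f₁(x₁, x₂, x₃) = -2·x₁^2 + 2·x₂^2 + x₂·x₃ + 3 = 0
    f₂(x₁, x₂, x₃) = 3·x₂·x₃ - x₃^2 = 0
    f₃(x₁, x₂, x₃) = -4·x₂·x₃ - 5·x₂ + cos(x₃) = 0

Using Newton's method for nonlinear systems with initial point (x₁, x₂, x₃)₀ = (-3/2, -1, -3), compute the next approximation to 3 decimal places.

At (-3/2, -1, -3): F = (3.500, 0.000, -7.98999).
Jacobian J = [[-4·x₁, 4·x₂ + x₃, x₂], [0, 3·x₃, 3·x₂ - 2·x₃], [0, -4·x₃ - 5, -4·x₂ - sin(x₃)]].
At the point, J = [[6.000, -7.000, -1.000], [0.000, -9.000, 3.000], [0.000, 7.000, 4.14112]] (det J = -349.62048).
Solving J·Δ = −F gives Δ = (0.102, 0.411, 1.234).
Then the next iterate is (x₁, x₂, x₃)₁ = (-1.398, -0.589, -1.766).

(-1.398, -0.589, -1.766)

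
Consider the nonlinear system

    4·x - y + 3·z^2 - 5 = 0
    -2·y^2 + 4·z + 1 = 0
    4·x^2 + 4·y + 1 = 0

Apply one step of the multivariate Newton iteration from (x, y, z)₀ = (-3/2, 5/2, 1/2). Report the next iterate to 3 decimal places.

(0.122, 2.367, 2.543)

At (-3/2, 5/2, 1/2): F = (-12.750, -9.500, 20.000).
Jacobian J = [[4, -1, 6·z], [0, -4·y, 4], [8·x, 4, 0]].
At the point, J = [[4.000, -1.000, 3.000], [0.000, -10.000, 4.000], [-12.000, 4.000, 0.000]] (det J = -376.000).
Solving J·Δ = −F gives Δ = (1.622, -0.133, 2.043).
Then the next iterate is (x, y, z)₁ = (0.122, 2.367, 2.543).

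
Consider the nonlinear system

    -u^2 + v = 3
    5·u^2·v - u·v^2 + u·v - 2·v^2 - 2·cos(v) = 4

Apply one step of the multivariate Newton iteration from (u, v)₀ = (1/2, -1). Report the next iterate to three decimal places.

(6.814, 9.564)

At (1/2, -1): F = (-4.250, -9.33060).
Jacobian J = [[-2·u, 1], [10·u·v - v^2 + v, 5·u^2 - 2·u·v + u - 4·v + 2·sin(v)]].
At the point, J = [[-1.000, 1.000], [-7.000, 5.06706]] (det J = 1.93294).
Solving J·Δ = −F gives Δ = (6.314, 10.564).
Then the next iterate is (u, v)₁ = (6.814, 9.564).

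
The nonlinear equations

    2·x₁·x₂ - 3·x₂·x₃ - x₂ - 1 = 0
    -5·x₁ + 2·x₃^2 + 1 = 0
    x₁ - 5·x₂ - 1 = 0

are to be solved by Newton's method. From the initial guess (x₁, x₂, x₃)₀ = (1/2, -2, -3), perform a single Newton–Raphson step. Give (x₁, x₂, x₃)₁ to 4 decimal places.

(1.8511, 0.1702, -2.1879)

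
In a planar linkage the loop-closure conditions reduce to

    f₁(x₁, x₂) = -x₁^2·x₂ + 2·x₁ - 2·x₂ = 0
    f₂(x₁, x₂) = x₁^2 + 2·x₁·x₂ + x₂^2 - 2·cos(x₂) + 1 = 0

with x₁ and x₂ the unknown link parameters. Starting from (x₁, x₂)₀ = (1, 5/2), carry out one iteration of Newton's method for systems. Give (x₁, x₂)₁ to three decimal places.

(0.853, 0.813)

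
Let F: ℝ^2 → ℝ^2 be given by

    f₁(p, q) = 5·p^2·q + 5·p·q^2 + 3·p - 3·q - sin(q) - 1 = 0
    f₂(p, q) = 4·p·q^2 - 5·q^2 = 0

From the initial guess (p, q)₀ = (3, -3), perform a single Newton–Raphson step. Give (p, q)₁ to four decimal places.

At (3, -3): F = (17.141120, 63.0000).
Jacobian J = [[10·p·q + 5·q^2 + 3, 5·p^2 + 10·p·q - cos(q) - 3], [4·q^2, 8·p·q - 10·q]].
At the point, J = [[-42.0000, -47.010008], [36.0000, -42.0000]] (det J = 3456.360270).
Solving J·Δ = −F gives Δ = (-0.6486, 0.9441).
Then the next iterate is (p, q)₁ = (2.3514, -2.0559).

(2.3514, -2.0559)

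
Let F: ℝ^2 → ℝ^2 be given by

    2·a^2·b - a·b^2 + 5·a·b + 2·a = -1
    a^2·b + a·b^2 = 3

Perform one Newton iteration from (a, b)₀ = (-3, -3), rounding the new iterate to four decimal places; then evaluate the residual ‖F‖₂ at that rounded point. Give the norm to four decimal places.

17.2821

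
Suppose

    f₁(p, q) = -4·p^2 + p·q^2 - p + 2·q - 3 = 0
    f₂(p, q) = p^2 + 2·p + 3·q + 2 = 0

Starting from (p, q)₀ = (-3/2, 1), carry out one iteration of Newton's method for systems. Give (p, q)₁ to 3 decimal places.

At (-3/2, 1): F = (-10.000, 4.250).
Jacobian J = [[-8·p + q^2 - 1, 2·p·q + 2], [2·p + 2, 3]].
At the point, J = [[12.000, -1.000], [-1.000, 3.000]] (det J = 35.000).
Solving J·Δ = −F gives Δ = (0.736, -1.171).
Then the next iterate is (p, q)₁ = (-0.764, -0.171).

(-0.764, -0.171)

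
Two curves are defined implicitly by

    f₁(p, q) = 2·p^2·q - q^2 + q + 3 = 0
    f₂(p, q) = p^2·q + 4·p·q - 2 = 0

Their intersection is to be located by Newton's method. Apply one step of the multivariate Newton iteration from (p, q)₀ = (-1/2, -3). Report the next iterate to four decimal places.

At (-1/2, -3): F = (-10.5000, 3.2500).
Jacobian J = [[4·p·q, 2·p^2 - 2·q + 1], [2·p·q + 4·q, p^2 + 4·p]].
At the point, J = [[6.0000, 7.5000], [-9.0000, -1.7500]] (det J = 57.0000).
Solving J·Δ = −F gives Δ = (0.1053, 1.3158).
Then the next iterate is (p, q)₁ = (-0.3947, -1.6842).

(-0.3947, -1.6842)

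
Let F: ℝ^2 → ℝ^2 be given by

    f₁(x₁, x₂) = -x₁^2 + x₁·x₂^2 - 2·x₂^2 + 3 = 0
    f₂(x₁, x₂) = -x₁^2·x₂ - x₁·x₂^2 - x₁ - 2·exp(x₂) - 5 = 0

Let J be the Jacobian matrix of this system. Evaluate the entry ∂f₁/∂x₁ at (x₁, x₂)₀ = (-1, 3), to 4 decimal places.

∂f₁/∂x₁ = -2·x₁ + x₂^2.
At (-1, 3) this is 11.0000.

11.0000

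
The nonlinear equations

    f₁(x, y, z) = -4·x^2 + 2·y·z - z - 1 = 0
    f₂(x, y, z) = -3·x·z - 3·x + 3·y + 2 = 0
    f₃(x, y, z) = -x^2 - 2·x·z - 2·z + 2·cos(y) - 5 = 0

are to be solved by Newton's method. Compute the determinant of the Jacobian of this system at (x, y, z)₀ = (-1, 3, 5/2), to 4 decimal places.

J = [[-8·x, 2·z, 2·y - 1], [-3·z - 3, 3, -3·x], [-2·x - 2·z, -2·sin(y), -2·x - 2]].
At the point, J = [[8.0000, 5.0000, 5.0000], [-10.5000, 3.0000, 3.0000], [-3.0000, -0.282240, 0.0000]].
det J = 21.5914.

21.5914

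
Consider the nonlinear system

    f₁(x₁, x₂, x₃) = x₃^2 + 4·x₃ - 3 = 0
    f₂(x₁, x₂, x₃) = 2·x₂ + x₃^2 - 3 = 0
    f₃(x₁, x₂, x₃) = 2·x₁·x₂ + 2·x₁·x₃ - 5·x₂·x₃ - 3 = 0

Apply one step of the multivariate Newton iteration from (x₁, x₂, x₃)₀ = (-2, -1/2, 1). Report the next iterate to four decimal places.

At (-2, -1/2, 1): F = (2.0000, -3.0000, -2.5000).
Jacobian J = [[0, 0, 2·x₃ + 4], [0, 2, 2·x₃], [2·x₂ + 2·x₃, 2·x₁ - 5·x₃, 2·x₁ - 5·x₂]].
At the point, J = [[0.0000, 0.0000, 6.0000], [0.0000, 2.0000, 2.0000], [1.0000, -9.0000, -1.5000]] (det J = -12.0000).
Solving J·Δ = −F gives Δ = (18.5000, 1.8333, -0.3333).
Then the next iterate is (x₁, x₂, x₃)₁ = (16.5000, 1.3333, 0.6667).

(16.5000, 1.3333, 0.6667)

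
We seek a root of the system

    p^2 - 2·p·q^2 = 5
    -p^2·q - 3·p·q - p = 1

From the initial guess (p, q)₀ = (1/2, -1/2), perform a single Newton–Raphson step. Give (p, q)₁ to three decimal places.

At (1/2, -1/2): F = (-5.000, -0.625).
Jacobian J = [[2·p - 2·q^2, -4·p·q], [-2·p·q - 3·q - 1, -p^2 - 3·p]].
At the point, J = [[0.500, 1.000], [1.000, -1.750]] (det J = -1.875).
Solving J·Δ = −F gives Δ = (5.000, 2.500).
Then the next iterate is (p, q)₁ = (5.500, 2.000).

(5.500, 2.000)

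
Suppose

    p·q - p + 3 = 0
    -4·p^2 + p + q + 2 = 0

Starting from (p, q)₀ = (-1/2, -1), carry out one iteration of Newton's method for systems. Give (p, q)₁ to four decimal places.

At (-1/2, -1): F = (4.0000, -0.5000).
Jacobian J = [[q - 1, p], [-8·p + 1, 1]].
At the point, J = [[-2.0000, -0.5000], [5.0000, 1.0000]] (det J = 0.5000).
Solving J·Δ = −F gives Δ = (-7.5000, 38.0000).
Then the next iterate is (p, q)₁ = (-8.0000, 37.0000).

(-8.0000, 37.0000)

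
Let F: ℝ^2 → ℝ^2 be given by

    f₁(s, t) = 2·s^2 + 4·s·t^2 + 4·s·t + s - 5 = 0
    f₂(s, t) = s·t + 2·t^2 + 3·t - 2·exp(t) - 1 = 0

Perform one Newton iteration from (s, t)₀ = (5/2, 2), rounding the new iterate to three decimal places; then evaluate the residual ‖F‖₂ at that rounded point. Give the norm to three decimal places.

12.626

At (5/2, 2): F = (70.000, 3.22189).
Jacobian J = [[4·s + 4·t^2 + 4·t + 1, 8·s·t + 4·s], [t, s + 4·t - 2·exp(t) + 3]].
At the point, J = [[35.000, 50.000], [2.000, -1.27811]] (det J = -144.73393).
Solving J·Δ = −F gives Δ = (-1.731, -0.188).
Then the next iterate is (s, t)₁ = (0.769, 1.812).
Re-evaluating at (0.769, 1.812): F = (12.62500, 0.15075), so ‖F‖₂ = 12.626.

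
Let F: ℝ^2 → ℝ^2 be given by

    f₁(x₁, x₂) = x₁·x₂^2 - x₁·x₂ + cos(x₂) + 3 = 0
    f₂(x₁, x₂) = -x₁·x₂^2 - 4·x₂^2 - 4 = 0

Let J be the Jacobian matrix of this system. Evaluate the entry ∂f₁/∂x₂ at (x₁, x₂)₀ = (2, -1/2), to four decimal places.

-3.5206

∂f₁/∂x₂ = 2·x₁·x₂ - x₁ - sin(x₂).
At (2, -1/2) this is -3.5206.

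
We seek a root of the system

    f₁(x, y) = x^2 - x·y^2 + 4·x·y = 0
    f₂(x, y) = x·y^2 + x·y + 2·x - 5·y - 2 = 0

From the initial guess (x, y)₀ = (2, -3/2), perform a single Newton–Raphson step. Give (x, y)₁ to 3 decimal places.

(-164.000, -51.000)

At (2, -3/2): F = (-12.500, 11.000).
Jacobian J = [[2·x - y^2 + 4·y, -2·x·y + 4·x], [y^2 + y + 2, 2·x·y + x - 5]].
At the point, J = [[-4.250, 14.000], [2.750, -9.000]] (det J = -0.250).
Solving J·Δ = −F gives Δ = (-166.000, -49.500).
Then the next iterate is (x, y)₁ = (-164.000, -51.000).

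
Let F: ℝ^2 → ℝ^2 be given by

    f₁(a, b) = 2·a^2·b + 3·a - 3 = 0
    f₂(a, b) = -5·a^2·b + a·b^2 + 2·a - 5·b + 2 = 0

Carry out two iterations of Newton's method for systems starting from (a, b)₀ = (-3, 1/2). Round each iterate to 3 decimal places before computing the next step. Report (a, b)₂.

(1.074, 0.878)

At (-3, 1/2): F = (-3.000, -29.750).
Jacobian J = [[4·a·b + 3, 2·a^2], [-10·a·b + b^2 + 2, -5·a^2 + 2·a·b - 5]].
At the point, J = [[-3.000, 18.000], [17.250, -53.000]] (det J = -151.500).
Solving J·Δ = −F gives Δ = (4.584, 0.931).
Then the next iterate is (a, b)₁ = (1.584, 1.431).
Round to (1.584, 1.431) and repeat: F = (8.93292, -16.69564), J = [[12.06682, 5.01811], [-18.61928, -13.01187]].
Δ = (-0.510, -0.553), so (a, b)₂ = (1.074, 0.878).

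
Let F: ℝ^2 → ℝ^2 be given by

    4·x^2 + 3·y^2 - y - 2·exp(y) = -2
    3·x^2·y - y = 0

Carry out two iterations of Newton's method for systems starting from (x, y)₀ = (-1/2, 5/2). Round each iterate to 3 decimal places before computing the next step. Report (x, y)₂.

At (-1/2, 5/2): F = (-5.11499, -0.625).
Jacobian J = [[8·x, 6·y - 2·exp(y) - 1], [6·x·y, 3·x^2 - 1]].
At the point, J = [[-4.000, -10.36499], [-7.500, -0.250]] (det J = -76.73741).
Solving J·Δ = −F gives Δ = (-0.068, -0.467).
Then the next iterate is (x, y)₁ = (-0.568, 2.033).
Round to (-0.568, 2.033) and repeat: F = (-1.61716, -0.06532), J = [[-4.544, -4.07593], [-6.92846, -0.03213]].
Δ = (-0.008, -0.388), so (x, y)₂ = (-0.576, 1.645).

(-0.576, 1.645)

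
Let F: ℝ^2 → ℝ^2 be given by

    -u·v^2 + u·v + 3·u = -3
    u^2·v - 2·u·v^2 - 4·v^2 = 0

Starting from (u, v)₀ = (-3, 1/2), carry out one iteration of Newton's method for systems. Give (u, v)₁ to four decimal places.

(-0.9231, 0.7063)

At (-3, 1/2): F = (-6.7500, 5.0000).
Jacobian J = [[-v^2 + v + 3, -2·u·v + u], [2·u·v - 2·v^2, u^2 - 4·u·v - 8·v]].
At the point, J = [[3.2500, 0.0000], [-3.5000, 11.0000]] (det J = 35.7500).
Solving J·Δ = −F gives Δ = (2.0769, 0.2063).
Then the next iterate is (u, v)₁ = (-0.9231, 0.7063).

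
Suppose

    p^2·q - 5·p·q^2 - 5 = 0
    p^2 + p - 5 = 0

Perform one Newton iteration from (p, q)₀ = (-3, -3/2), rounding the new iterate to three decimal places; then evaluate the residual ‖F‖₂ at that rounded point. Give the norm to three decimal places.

At (-3, -3/2): F = (15.250, 1.000).
Jacobian J = [[2·p·q - 5·q^2, p^2 - 10·p·q], [2·p + 1, 0]].
At the point, J = [[-2.250, -36.000], [-5.000, 0.000]] (det J = -180.000).
Solving J·Δ = −F gives Δ = (0.200, 0.411).
Then the next iterate is (p, q)₁ = (-2.800, -1.089).
Re-evaluating at (-2.800, -1.089): F = (3.06513, 0.040), so ‖F‖₂ = 3.065.

3.065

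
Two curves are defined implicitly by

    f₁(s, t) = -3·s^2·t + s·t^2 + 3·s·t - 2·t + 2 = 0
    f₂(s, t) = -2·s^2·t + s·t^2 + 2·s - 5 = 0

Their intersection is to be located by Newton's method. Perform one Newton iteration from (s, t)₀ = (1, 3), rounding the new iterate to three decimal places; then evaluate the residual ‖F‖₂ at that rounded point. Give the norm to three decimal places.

At (1, 3): F = (5.000, 0.000).
Jacobian J = [[-6·s·t + t^2 + 3·t, -3·s^2 + 2·s·t + 3·s - 2], [-4·s·t + t^2 + 2, -2·s^2 + 2·s·t]].
At the point, J = [[0.000, 4.000], [-1.000, 4.000]] (det J = 4.000).
Solving J·Δ = −F gives Δ = (-5.000, -1.250).
Then the next iterate is (s, t)₁ = (-4.000, 1.750).
Re-evaluating at (-4.000, 1.750): F = (-118.750, -81.250), so ‖F‖₂ = 143.886.

143.886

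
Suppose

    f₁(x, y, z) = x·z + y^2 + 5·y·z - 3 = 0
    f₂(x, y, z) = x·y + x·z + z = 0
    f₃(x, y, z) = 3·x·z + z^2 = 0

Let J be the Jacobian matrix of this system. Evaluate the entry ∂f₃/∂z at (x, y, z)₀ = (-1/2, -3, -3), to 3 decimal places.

∂f₃/∂z = 3·x + 2·z.
At (-1/2, -3, -3) this is -7.500.

-7.500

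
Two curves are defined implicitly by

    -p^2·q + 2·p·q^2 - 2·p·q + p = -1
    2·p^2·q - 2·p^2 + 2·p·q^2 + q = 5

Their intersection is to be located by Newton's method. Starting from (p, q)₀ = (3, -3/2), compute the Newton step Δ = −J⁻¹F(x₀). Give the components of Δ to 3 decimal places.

At (3, -3/2): F = (40.000, -38.000).
Jacobian J = [[-2·p·q + 2·q^2 - 2·q + 1, -p^2 + 4·p·q - 2·p], [4·p·q - 4·p + 2·q^2, 2·p^2 + 4·p·q + 1]].
At the point, J = [[17.500, -33.000], [-25.500, 1.000]] (det J = -824.000).
Solving J·Δ = −F gives Δ = (-1.473, 0.431).

(-1.473, 0.431)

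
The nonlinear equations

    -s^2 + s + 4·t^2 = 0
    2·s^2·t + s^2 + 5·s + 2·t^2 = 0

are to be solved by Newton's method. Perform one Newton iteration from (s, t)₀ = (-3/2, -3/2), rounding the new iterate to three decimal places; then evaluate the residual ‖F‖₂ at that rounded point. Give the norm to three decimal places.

2.961

At (-3/2, -3/2): F = (5.250, -7.500).
Jacobian J = [[-2·s + 1, 8·t], [4·s·t + 2·s + 5, 2·s^2 + 4·t]].
At the point, J = [[4.000, -12.000], [11.000, -1.500]] (det J = 126.000).
Solving J·Δ = −F gives Δ = (0.777, 0.696).
Then the next iterate is (s, t)₁ = (-0.723, -0.804).
Re-evaluating at (-0.723, -0.804): F = (1.33994, -2.63999), so ‖F‖₂ = 2.961.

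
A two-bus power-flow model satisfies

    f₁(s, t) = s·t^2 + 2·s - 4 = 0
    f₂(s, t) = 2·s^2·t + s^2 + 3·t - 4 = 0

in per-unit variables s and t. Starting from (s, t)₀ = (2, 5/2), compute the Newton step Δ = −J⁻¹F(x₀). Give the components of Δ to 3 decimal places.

At (2, 5/2): F = (12.500, 27.500).
Jacobian J = [[t^2 + 2, 2·s·t], [4·s·t + 2·s, 2·s^2 + 3]].
At the point, J = [[8.250, 10.000], [24.000, 11.000]] (det J = -149.250).
Solving J·Δ = −F gives Δ = (-0.921, -0.490).

(-0.921, -0.490)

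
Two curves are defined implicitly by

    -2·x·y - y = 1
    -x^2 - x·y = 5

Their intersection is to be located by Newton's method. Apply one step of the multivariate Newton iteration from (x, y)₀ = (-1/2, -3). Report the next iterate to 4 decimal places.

(-0.3333, 9.1667)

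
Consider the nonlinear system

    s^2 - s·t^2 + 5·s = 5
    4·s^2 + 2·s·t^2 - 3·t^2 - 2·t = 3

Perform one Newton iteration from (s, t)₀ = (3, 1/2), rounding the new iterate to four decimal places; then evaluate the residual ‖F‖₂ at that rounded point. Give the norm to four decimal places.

At (3, 1/2): F = (18.2500, 32.7500).
Jacobian J = [[2·s - t^2 + 5, -2·s·t], [8·s + 2·t^2, 4·s·t - 6·t - 2]].
At the point, J = [[10.7500, -3.0000], [24.5000, 1.0000]] (det J = 84.2500).
Solving J·Δ = −F gives Δ = (-1.3828, 1.1283).
Then the next iterate is (s, t)₁ = (1.6172, 1.6283).
Re-evaluating at (1.6172, 1.6283): F = (1.413555, 4.826222), so ‖F‖₂ = 5.0290.

5.0290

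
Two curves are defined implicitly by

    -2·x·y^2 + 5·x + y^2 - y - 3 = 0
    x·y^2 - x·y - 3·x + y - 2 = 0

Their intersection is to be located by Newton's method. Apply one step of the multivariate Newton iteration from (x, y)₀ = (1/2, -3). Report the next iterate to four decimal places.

(0.6627, -2.6145)

At (1/2, -3): F = (2.5000, -0.5000).
Jacobian J = [[-2·y^2 + 5, -4·x·y + 2·y - 1], [y^2 - y - 3, 2·x·y - x + 1]].
At the point, J = [[-13.0000, -1.0000], [9.0000, -2.5000]] (det J = 41.5000).
Solving J·Δ = −F gives Δ = (0.1627, 0.3855).
Then the next iterate is (x, y)₁ = (0.6627, -2.6145).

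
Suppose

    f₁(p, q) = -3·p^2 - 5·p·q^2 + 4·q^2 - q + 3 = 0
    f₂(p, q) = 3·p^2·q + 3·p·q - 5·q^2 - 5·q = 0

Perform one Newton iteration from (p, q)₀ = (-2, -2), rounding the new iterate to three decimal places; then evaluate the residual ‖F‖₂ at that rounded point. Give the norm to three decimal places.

13.863

At (-2, -2): F = (49.000, -22.000).
Jacobian J = [[-6·p - 5·q^2, -10·p·q + 8·q - 1], [6·p·q + 3·q, 3·p^2 + 3·p - 10·q - 5]].
At the point, J = [[-8.000, -57.000], [18.000, 21.000]] (det J = 858.000).
Solving J·Δ = −F gives Δ = (0.262, 0.823).
Then the next iterate is (p, q)₁ = (-1.738, -1.177).
Re-evaluating at (-1.738, -1.177): F = (12.69489, -5.57066), so ‖F‖₂ = 13.863.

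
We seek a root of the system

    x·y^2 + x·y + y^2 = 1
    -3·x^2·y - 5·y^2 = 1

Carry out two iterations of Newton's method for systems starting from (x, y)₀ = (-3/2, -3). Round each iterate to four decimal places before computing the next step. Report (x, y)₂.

At (-3/2, -3): F = (-1.0000, -25.7500).
Jacobian J = [[y^2 + y, 2·x·y + x + 2·y], [-6·x·y, -3·x^2 - 10·y]].
At the point, J = [[6.0000, 1.5000], [-27.0000, 23.2500]] (det J = 180.0000).
Solving J·Δ = −F gives Δ = (-0.0854, 1.0083).
Then the next iterate is (x, y)₁ = (-1.5854, -1.9917).
Round to (-1.5854, -1.9917) and repeat: F = (-0.164564, -5.815971), J = [[1.975169, 0.746482], [-18.945847, 12.376521]].
Δ = (-0.0597, 0.3785), so (x, y)₂ = (-1.6451, -1.6132).

(-1.6451, -1.6132)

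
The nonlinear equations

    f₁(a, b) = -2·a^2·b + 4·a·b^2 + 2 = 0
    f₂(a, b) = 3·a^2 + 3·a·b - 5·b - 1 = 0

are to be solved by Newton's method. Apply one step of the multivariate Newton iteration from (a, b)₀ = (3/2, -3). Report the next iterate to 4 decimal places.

(11.0880, 11.5000)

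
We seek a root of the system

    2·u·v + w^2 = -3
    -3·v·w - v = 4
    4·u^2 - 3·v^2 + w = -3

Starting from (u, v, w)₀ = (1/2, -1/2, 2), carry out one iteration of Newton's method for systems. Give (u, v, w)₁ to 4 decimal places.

(-0.0763, -0.9276, 0.3378)

At (1/2, -1/2, 2): F = (6.5000, -0.5000, 5.2500).
Jacobian J = [[2·v, 2·u, 2·w], [0, -3·w - 1, -3·v], [8·u, -6·v, 1]].
At the point, J = [[-1.0000, 1.0000, 4.0000], [0.0000, -7.0000, 1.5000], [4.0000, 3.0000, 1.0000]] (det J = 129.5000).
Solving J·Δ = −F gives Δ = (-0.5763, -0.4276, -1.6622).
Then the next iterate is (u, v, w)₁ = (-0.0763, -0.9276, 0.3378).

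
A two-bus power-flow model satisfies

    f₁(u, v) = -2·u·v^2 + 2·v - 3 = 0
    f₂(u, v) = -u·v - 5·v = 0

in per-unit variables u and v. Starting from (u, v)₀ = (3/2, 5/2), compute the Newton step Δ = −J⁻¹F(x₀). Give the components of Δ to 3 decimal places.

At (3/2, 5/2): F = (-16.750, -16.250).
Jacobian J = [[-2·v^2, -4·u·v + 2], [-v, -u - 5]].
At the point, J = [[-12.500, -13.000], [-2.500, -6.500]] (det J = 48.750).
Solving J·Δ = −F gives Δ = (2.100, -3.308).

(2.100, -3.308)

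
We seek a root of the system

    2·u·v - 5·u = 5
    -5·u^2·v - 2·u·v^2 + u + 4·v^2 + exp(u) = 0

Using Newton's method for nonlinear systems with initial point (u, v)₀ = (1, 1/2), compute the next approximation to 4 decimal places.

At (1, 1/2): F = (-9.0000, 1.718282).
Jacobian J = [[2·v - 5, 2·u], [-10·u·v - 2·v^2 + exp(u) + 1, -5·u^2 - 4·u·v + 8·v]].
At the point, J = [[-4.0000, 2.0000], [-1.781718, -3.0000]] (det J = 15.563436).
Solving J·Δ = −F gives Δ = (-1.5140, 1.4719).
Then the next iterate is (u, v)₁ = (-0.5140, 1.9719).

(-0.5140, 1.9719)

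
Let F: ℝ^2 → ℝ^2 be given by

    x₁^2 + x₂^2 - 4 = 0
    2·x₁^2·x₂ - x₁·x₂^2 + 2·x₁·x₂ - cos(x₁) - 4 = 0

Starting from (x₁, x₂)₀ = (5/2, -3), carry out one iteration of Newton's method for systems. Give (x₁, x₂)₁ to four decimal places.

(1.5033, -1.9556)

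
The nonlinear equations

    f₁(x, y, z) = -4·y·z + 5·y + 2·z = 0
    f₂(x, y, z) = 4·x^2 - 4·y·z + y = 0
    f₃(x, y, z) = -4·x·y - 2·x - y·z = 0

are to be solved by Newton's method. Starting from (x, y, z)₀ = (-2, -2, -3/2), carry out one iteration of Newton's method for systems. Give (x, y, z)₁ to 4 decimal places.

(-0.6547, -1.7358, 0.7094)

At (-2, -2, -3/2): F = (-25.0000, 2.0000, -15.0000).
Jacobian J = [[0, -4·z + 5, -4·y + 2], [8·x, -4·z + 1, -4·y], [-4·y - 2, -4·x - z, -y]].
At the point, J = [[0.0000, 11.0000, 10.0000], [-16.0000, 7.0000, 8.0000], [6.0000, 9.5000, 2.0000]] (det J = -1060.0000).
Solving J·Δ = −F gives Δ = (1.3453, 0.2642, 2.2094).
Then the next iterate is (x, y, z)₁ = (-0.6547, -1.7358, 0.7094).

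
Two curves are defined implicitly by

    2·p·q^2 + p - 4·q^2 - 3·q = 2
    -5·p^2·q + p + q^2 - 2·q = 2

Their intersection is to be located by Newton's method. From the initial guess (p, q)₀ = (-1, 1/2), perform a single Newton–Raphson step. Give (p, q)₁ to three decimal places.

(-0.550, -0.092)

At (-1, 1/2): F = (-6.000, -6.250).
Jacobian J = [[2·q^2 + 1, 4·p·q - 8·q - 3], [-10·p·q + 1, -5·p^2 + 2·q - 2]].
At the point, J = [[1.500, -9.000], [6.000, -6.000]] (det J = 45.000).
Solving J·Δ = −F gives Δ = (0.450, -0.592).
Then the next iterate is (p, q)₁ = (-0.550, -0.092).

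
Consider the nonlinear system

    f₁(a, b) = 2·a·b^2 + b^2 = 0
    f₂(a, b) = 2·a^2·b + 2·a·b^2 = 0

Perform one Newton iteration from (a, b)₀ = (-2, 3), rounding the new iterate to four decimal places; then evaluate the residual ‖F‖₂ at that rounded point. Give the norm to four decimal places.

8.7273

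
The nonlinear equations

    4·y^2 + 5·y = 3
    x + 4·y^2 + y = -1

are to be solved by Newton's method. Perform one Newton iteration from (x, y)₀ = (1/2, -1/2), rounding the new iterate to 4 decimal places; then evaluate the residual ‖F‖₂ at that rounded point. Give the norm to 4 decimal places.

114.5513

At (1/2, -1/2): F = (-4.5000, 2.0000).
Jacobian J = [[0, 8·y + 5], [1, 8·y + 1]].
At the point, J = [[0.0000, 1.0000], [1.0000, -3.0000]] (det J = -1.0000).
Solving J·Δ = −F gives Δ = (11.5000, 4.5000).
Then the next iterate is (x, y)₁ = (12.0000, 4.0000).
Re-evaluating at (12.0000, 4.0000): F = (81.0000, 81.0000), so ‖F‖₂ = 114.5513.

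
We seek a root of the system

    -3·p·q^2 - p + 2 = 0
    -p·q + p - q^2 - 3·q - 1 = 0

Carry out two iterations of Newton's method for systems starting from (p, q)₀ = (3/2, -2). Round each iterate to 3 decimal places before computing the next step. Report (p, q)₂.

(0.336, -3.119)

At (3/2, -2): F = (-17.500, 5.500).
Jacobian J = [[-3·q^2 - 1, -6·p·q], [-q + 1, -p - 2·q - 3]].
At the point, J = [[-13.000, 18.000], [3.000, -0.500]] (det J = -47.500).
Solving J·Δ = −F gives Δ = (-1.900, -0.400).
Then the next iterate is (p, q)₁ = (-0.400, -2.400).
Round to (-0.400, -2.400) and repeat: F = (9.312, -0.920), J = [[-18.280, -5.760], [3.400, 2.200]].
Δ = (0.736, -0.719), so (p, q)₂ = (0.336, -3.119).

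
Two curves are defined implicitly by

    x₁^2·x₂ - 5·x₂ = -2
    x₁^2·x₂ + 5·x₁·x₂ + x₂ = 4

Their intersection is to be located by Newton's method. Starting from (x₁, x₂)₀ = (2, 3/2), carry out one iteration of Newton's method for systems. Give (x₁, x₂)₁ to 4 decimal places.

(1.7488, 0.4928)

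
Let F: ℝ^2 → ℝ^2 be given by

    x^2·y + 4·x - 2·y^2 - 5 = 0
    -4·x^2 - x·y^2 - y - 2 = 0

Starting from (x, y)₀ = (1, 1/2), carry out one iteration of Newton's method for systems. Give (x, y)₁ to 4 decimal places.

At (1, 1/2): F = (-1.0000, -6.7500).
Jacobian J = [[2·x·y + 4, x^2 - 4·y], [-8·x - y^2, -2·x·y - 1]].
At the point, J = [[5.0000, -1.0000], [-8.2500, -2.0000]] (det J = -18.2500).
Solving J·Δ = −F gives Δ = (-0.2603, -2.3014).
Then the next iterate is (x, y)₁ = (0.7397, -1.8014).

(0.7397, -1.8014)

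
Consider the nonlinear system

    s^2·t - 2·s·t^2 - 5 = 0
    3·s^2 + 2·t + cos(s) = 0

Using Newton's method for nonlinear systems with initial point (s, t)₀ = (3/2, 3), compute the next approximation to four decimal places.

At (3/2, 3): F = (-25.2500, 12.820737).
Jacobian J = [[2·s·t - 2·t^2, s^2 - 4·s·t], [6·s - sin(s), 2]].
At the point, J = [[-9.0000, -15.7500], [8.002505, 2.0000]] (det J = 108.039454).
Solving J·Δ = −F gives Δ = (-1.4016, -0.8023).
Then the next iterate is (s, t)₁ = (0.0984, 2.1977).

(0.0984, 2.1977)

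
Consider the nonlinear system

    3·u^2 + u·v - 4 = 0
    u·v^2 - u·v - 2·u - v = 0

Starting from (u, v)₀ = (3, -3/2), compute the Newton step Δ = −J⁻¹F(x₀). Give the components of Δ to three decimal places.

At (3, -3/2): F = (18.500, 6.750).
Jacobian J = [[6·u + v, u], [v^2 - v - 2, 2·u·v - u - 1]].
At the point, J = [[16.500, 3.000], [1.750, -13.000]] (det J = -219.750).
Solving J·Δ = −F gives Δ = (-1.187, 0.359).

(-1.187, 0.359)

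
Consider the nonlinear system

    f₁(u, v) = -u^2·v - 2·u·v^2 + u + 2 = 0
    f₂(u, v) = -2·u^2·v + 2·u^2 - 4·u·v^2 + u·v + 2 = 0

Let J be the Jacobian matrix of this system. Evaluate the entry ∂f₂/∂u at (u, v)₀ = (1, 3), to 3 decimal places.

∂f₂/∂u = -4·u·v + 4·u - 4·v^2 + v.
At (1, 3) this is -41.000.

-41.000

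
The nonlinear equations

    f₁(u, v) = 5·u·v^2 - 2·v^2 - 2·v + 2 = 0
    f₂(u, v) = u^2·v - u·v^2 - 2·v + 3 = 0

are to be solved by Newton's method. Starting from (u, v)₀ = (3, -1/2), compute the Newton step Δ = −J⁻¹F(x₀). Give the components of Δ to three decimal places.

(1.207, 0.517)

At (3, -1/2): F = (6.250, -1.250).
Jacobian J = [[5·v^2, 10·u·v - 4·v - 2], [2·u·v - v^2, u^2 - 2·u·v - 2]].
At the point, J = [[1.250, -15.000], [-3.250, 10.000]] (det J = -36.250).
Solving J·Δ = −F gives Δ = (1.207, 0.517).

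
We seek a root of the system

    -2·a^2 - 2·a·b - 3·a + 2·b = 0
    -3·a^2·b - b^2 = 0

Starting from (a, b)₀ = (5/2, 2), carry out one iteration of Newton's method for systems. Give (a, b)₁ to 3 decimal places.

(0.926, 2.251)

At (5/2, 2): F = (-26.000, -41.500).
Jacobian J = [[-4·a - 2·b - 3, -2·a + 2], [-6·a·b, -3·a^2 - 2·b]].
At the point, J = [[-17.000, -3.000], [-30.000, -22.750]] (det J = 296.750).
Solving J·Δ = −F gives Δ = (-1.574, 0.251).
Then the next iterate is (a, b)₁ = (0.926, 2.251).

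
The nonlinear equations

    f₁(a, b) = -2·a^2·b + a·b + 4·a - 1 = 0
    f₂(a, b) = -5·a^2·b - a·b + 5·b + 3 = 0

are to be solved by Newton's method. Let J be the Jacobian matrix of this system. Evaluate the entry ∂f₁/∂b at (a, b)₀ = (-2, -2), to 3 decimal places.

-10.000

∂f₁/∂b = -2·a^2 + a.
At (-2, -2) this is -10.000.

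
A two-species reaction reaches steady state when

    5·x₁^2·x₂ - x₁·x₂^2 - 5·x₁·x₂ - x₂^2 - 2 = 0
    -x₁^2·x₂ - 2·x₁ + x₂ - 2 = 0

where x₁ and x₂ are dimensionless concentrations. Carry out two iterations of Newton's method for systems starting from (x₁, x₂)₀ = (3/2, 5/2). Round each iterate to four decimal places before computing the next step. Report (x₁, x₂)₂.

(-0.6666, -2.4086)

At (3/2, 5/2): F = (-8.2500, -8.1250).
Jacobian J = [[10·x₁·x₂ - x₂^2 - 5·x₂, 5·x₁^2 - 2·x₁·x₂ - 5·x₁ - 2·x₂], [-2·x₁·x₂ - 2, -x₁^2 + 1]].
At the point, J = [[18.7500, -8.7500], [-9.5000, -1.2500]] (det J = -106.5625).
Solving J·Δ = −F gives Δ = (-0.5704, -2.1651).
Then the next iterate is (x₁, x₂)₁ = (0.9296, 0.3349).
Round to (0.9296, 0.3349) and repeat: F = (-2.326006, -3.813706), J = [[1.326572, -1.619665], [-2.622646, 0.135844]].
Δ = (-1.5962, -2.7435), so (x₁, x₂)₂ = (-0.6666, -2.4086).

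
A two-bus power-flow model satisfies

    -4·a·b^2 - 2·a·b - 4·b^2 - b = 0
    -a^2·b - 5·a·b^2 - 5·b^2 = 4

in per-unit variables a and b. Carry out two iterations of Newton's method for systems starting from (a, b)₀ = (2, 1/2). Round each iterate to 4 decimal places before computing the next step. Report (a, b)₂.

(7.1412, 4.9548)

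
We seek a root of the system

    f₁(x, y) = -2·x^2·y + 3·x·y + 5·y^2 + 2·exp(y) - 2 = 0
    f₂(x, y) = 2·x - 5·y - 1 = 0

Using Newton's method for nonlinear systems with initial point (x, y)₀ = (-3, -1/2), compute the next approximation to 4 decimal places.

At (-3, -1/2): F = (13.963061, -4.5000).
Jacobian J = [[-4·x·y + 3·y, -2·x^2 + 3·x + 10·y + 2·exp(y)], [2, -5]].
At the point, J = [[-7.5000, -30.786939], [2.0000, -5.0000]] (det J = 99.073877).
Solving J·Δ = −F gives Δ = (2.1030, -0.0588).
Then the next iterate is (x, y)₁ = (-0.8970, -0.5588).

(-0.8970, -0.5588)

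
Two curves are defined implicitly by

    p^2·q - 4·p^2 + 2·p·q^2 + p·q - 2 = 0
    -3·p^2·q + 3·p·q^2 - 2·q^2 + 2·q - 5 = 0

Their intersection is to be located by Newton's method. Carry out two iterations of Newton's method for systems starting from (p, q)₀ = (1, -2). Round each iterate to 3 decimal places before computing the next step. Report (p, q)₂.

(0.917, -2.255)

At (1, -2): F = (-2.000, 1.000).
Jacobian J = [[2·p·q - 8·p + 2·q^2 + q, p^2 + 4·p·q + p], [-6·p·q + 3·q^2, -3·p^2 + 6·p·q - 4·q + 2]].
At the point, J = [[-6.000, -6.000], [24.000, -5.000]] (det J = 174.000).
Solving J·Δ = −F gives Δ = (-0.092, -0.241).
Then the next iterate is (p, q)₁ = (0.908, -2.241).
Round to (0.908, -2.241) and repeat: F = (-0.06021, -0.30314), J = [[-3.53049, -6.40685], [27.27521, -3.71836]].
Δ = (0.009, -0.014), so (p, q)₂ = (0.917, -2.255).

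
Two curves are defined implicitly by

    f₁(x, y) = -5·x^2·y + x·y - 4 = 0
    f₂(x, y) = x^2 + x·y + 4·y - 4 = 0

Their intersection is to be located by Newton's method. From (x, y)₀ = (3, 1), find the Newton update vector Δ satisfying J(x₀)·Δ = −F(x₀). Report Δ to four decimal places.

At (3, 1): F = (-46.0000, 12.0000).
Jacobian J = [[-10·x·y + y, -5·x^2 + x], [2·x + y, x + 4]].
At the point, J = [[-29.0000, -42.0000], [7.0000, 7.0000]] (det J = 91.0000).
Solving J·Δ = −F gives Δ = (-2.0000, 0.2857).

(-2.0000, 0.2857)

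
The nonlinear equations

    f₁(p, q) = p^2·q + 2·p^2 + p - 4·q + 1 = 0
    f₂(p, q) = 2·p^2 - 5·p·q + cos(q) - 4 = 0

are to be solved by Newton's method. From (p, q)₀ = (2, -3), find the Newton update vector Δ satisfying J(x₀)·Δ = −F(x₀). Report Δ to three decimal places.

At (2, -3): F = (11.000, 33.01001).
Jacobian J = [[2·p·q + 4·p + 1, p^2 - 4], [4·p - 5·q, -5·p - sin(q)]].
At the point, J = [[-3.000, 0.000], [23.000, -9.85888]] (det J = 29.57664).
Solving J·Δ = −F gives Δ = (3.667, 11.902).

(3.667, 11.902)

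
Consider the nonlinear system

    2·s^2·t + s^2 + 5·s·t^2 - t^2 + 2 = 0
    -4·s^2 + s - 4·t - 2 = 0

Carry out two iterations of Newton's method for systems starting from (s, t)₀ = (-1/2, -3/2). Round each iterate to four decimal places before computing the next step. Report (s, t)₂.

At (-1/2, -3/2): F = (-6.3750, 2.5000).
Jacobian J = [[4·s·t + 2·s + 5·t^2, 2·s^2 + 10·s·t - 2·t], [-8·s + 1, -4]].
At the point, J = [[13.2500, 11.0000], [5.0000, -4.0000]] (det J = -108.0000).
Solving J·Δ = −F gives Δ = (-0.0185, 0.6019).
Then the next iterate is (s, t)₁ = (-0.5185, -0.8981).
Round to (-0.5185, -0.8981) and repeat: F = (-1.111704, -0.001469), J = [[4.858577, 6.990533], [5.1480, -4.0000]].
Δ = (0.0804, 0.1031), so (s, t)₂ = (-0.4381, -0.7950).

(-0.4381, -0.7950)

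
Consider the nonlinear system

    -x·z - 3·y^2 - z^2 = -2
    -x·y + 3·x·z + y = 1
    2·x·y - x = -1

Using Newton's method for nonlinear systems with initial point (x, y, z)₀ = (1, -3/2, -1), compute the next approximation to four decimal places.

(0.4829, -1.0342, 0.0748)

At (1, -3/2, -1): F = (-4.7500, -4.0000, -3.0000).
Jacobian J = [[-z, -6·y, -x - 2·z], [-y + 3·z, -x + 1, 3·x], [2·y - 1, 2·x, 0]].
At the point, J = [[1.0000, 9.0000, 1.0000], [-1.5000, 0.0000, 3.0000], [-4.0000, 2.0000, 0.0000]] (det J = -117.0000).
Solving J·Δ = −F gives Δ = (-0.5171, 0.4658, 1.0748).
Then the next iterate is (x, y, z)₁ = (0.4829, -1.0342, 0.0748).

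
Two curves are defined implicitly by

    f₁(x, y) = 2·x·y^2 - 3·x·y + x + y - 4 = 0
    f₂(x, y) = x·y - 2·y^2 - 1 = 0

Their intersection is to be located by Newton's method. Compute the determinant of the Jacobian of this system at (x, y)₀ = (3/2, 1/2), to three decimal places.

J = [[2·y^2 - 3·y + 1, 4·x·y - 3·x + 1], [y, x - 4·y]].
At the point, J = [[0.000, -0.500], [0.500, -0.500]].
det J = 0.250.

0.250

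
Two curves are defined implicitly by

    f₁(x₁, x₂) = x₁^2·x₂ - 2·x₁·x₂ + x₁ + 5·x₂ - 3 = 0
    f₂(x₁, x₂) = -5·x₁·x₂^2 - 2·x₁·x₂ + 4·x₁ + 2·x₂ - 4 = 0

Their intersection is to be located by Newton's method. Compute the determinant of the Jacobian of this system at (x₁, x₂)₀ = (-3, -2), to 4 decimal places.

J = [[2·x₁·x₂ - 2·x₂ + 1, x₁^2 - 2·x₁ + 5], [-5·x₂^2 - 2·x₂ + 4, -10·x₁·x₂ - 2·x₁ + 2]].
At the point, J = [[17.0000, 20.0000], [-12.0000, -52.0000]].
det J = -644.0000.

-644.0000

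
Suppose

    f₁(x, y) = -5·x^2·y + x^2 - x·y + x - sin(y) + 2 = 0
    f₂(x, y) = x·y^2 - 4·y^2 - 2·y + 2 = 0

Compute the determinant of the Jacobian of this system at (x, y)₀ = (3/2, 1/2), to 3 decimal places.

J = [[-10·x·y + 2·x - y + 1, -5·x^2 - x - cos(y)], [y^2, 2·x·y - 8·y - 2]].
At the point, J = [[-4.000, -13.62758], [0.250, -4.500]].
det J = 21.407.

21.407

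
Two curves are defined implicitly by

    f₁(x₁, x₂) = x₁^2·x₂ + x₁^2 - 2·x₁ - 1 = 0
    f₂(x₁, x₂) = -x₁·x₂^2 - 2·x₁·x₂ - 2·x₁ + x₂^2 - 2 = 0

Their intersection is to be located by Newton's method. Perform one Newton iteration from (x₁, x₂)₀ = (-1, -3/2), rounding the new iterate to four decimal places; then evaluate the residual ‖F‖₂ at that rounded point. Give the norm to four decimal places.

0.3989

At (-1, -3/2): F = (0.5000, 1.5000).
Jacobian J = [[2·x₁·x₂ + 2·x₁ - 2, x₁^2], [-x₂^2 - 2·x₂ - 2, -2·x₁·x₂ - 2·x₁ + 2·x₂]].
At the point, J = [[-1.0000, 1.0000], [-1.2500, -4.0000]] (det J = 5.2500).
Solving J·Δ = −F gives Δ = (0.6667, 0.1667).
Then the next iterate is (x₁, x₂)₁ = (-0.3333, -1.3333).
Re-evaluating at (-0.3333, -1.3333): F = (-0.370426, 0.148015), so ‖F‖₂ = 0.3989.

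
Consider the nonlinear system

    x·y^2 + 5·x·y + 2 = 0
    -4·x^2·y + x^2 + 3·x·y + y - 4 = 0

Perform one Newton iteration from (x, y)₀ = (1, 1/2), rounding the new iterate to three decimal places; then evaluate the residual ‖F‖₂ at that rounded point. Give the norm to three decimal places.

274.280

At (1, 1/2): F = (4.750, -3.000).
Jacobian J = [[y^2 + 5·y, 2·x·y + 5·x], [-8·x·y + 2·x + 3·y, -4·x^2 + 3·x + 1]].
At the point, J = [[2.750, 6.000], [-0.500, 0.000]] (det J = 3.000).
Solving J·Δ = −F gives Δ = (-6.000, 1.958).
Then the next iterate is (x, y)₁ = (-5.000, 2.458).
Re-evaluating at (-5.000, 2.458): F = (-89.65882, -259.212), so ‖F‖₂ = 274.280.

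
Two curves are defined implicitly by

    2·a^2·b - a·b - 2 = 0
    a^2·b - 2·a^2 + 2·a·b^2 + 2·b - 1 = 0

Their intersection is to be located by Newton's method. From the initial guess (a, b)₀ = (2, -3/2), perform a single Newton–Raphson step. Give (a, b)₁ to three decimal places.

At (2, -3/2): F = (-11.000, -9.000).
Jacobian J = [[4·a·b - b, 2·a^2 - a], [2·a·b - 4·a + 2·b^2, a^2 + 4·a·b + 2]].
At the point, J = [[-10.500, 6.000], [-9.500, -6.000]] (det J = 120.000).
Solving J·Δ = −F gives Δ = (-1.000, 0.083).
Then the next iterate is (a, b)₁ = (1.000, -1.417).

(1.000, -1.417)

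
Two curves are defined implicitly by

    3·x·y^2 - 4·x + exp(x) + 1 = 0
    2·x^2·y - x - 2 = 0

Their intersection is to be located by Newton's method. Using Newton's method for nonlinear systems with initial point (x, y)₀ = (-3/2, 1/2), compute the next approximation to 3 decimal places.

(-0.383, 1.104)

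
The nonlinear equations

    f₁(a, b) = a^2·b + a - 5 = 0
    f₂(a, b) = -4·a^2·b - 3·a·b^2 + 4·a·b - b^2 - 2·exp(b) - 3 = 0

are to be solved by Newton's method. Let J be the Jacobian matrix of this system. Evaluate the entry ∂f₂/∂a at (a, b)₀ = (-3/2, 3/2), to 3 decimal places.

17.250

∂f₂/∂a = -8·a·b - 3·b^2 + 4·b.
At (-3/2, 3/2) this is 17.250.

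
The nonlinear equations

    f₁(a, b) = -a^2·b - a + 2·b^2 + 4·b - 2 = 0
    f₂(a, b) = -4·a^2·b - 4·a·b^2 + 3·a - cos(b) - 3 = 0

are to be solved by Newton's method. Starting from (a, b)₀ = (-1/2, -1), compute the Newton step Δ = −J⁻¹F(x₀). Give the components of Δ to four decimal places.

(-1.7708, 1.1664)

At (-1/2, -1): F = (-3.2500, -2.040302).
Jacobian J = [[-2·a·b - 1, -a^2 + 4·b + 4], [-8·a·b - 4·b^2 + 3, -4·a^2 - 8·a·b + sin(b)]].
At the point, J = [[-2.0000, -0.2500], [-5.0000, -5.841471]] (det J = 10.432942).
Solving J·Δ = −F gives Δ = (-1.7708, 1.1664).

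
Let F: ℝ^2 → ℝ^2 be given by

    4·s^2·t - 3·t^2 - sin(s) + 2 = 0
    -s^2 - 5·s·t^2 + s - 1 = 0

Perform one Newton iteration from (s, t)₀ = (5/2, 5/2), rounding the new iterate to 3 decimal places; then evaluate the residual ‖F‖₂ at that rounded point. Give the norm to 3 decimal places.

At (5/2, 5/2): F = (45.15153, -82.875).
Jacobian J = [[8·s·t - cos(s), 4·s^2 - 6·t], [-2·s - 5·t^2 + 1, -10·s·t]].
At the point, J = [[50.80114, 10.000], [-35.250, -62.500]] (det J = -2822.57148).
Solving J·Δ = −F gives Δ = (-0.706, -0.928).
Then the next iterate is (s, t)₁ = (1.794, 1.572).
Re-evaluating at (1.794, 1.572): F = (13.84878, -24.59096), so ‖F‖₂ = 28.222.

28.222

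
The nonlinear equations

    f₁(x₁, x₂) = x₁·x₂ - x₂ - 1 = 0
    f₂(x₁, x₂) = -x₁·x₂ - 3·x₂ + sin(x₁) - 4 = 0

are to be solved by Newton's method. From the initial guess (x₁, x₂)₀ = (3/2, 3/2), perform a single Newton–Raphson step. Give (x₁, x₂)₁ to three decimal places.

(2.494, -0.983)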